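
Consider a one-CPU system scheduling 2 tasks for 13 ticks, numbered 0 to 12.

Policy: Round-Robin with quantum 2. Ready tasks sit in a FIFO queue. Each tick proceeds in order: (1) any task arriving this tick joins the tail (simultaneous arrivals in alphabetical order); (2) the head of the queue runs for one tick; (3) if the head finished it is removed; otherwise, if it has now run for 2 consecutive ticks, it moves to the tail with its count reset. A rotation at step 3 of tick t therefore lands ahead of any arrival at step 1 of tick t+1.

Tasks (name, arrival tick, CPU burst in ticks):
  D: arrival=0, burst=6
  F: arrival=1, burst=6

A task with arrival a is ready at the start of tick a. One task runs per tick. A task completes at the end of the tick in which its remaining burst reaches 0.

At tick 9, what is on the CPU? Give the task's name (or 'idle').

t=0: queue=[D] q_used=0 → run D
t=1: queue=[D,F] q_used=1 → run D
t=2: queue=[F,D] q_used=0 → run F
t=3: queue=[F,D] q_used=1 → run F
t=4: queue=[D,F] q_used=0 → run D
t=5: queue=[D,F] q_used=1 → run D
t=6: queue=[F,D] q_used=0 → run F
t=7: queue=[F,D] q_used=1 → run F
t=8: queue=[D,F] q_used=0 → run D
t=9: queue=[D,F] q_used=1 → run D
t=10: queue=[F] q_used=0 → run F
t=11: queue=[F] q_used=1 → run F
t=12: (idle)

running at tick 9 = D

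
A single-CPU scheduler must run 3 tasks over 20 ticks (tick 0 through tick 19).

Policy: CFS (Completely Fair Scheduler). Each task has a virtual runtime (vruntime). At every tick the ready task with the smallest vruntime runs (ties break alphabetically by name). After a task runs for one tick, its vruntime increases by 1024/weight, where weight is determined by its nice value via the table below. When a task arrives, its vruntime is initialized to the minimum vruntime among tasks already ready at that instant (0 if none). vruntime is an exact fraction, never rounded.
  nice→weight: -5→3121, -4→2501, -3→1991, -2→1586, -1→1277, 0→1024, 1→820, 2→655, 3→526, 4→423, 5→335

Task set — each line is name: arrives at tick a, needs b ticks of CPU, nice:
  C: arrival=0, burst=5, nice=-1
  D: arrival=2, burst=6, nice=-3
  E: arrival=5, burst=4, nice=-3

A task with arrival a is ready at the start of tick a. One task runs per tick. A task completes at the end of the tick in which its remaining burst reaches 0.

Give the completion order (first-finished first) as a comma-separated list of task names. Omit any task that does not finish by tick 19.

t=0: vr[C=0] → run C
t=1: vr[C=1024/1277] → run C
t=2: vr[C=2048/1277 D=2048/1277] → run C
t=3: vr[C=3072/1277 D=2048/1277] → run D
t=4: vr[C=3072/1277 D=5385216/2542507] → run D
t=5: vr[C=3072/1277 D=6692864/2542507 E=3072/1277] → run C
t=6: vr[C=4096/1277 D=6692864/2542507 E=3072/1277] → run E
t=7: vr[C=4096/1277 D=6692864/2542507 E=7424000/2542507] → run D
t=8: vr[C=4096/1277 D=8000512/2542507 E=7424000/2542507] → run E
t=9: vr[C=4096/1277 D=8000512/2542507 E=8731648/2542507] → run D
t=10: vr[C=4096/1277 D=9308160/2542507 E=8731648/2542507] → run C
t=11: vr[D=9308160/2542507 E=8731648/2542507] → run E
t=12: vr[D=9308160/2542507 E=10039296/2542507] → run D
t=13: vr[D=10615808/2542507 E=10039296/2542507] → run E
t=14: vr[D=10615808/2542507] → run D
t=15: (idle)
t=16: (idle)
t=17: (idle)
t=18: (idle)
t=19: (idle)

completion order = C, E, D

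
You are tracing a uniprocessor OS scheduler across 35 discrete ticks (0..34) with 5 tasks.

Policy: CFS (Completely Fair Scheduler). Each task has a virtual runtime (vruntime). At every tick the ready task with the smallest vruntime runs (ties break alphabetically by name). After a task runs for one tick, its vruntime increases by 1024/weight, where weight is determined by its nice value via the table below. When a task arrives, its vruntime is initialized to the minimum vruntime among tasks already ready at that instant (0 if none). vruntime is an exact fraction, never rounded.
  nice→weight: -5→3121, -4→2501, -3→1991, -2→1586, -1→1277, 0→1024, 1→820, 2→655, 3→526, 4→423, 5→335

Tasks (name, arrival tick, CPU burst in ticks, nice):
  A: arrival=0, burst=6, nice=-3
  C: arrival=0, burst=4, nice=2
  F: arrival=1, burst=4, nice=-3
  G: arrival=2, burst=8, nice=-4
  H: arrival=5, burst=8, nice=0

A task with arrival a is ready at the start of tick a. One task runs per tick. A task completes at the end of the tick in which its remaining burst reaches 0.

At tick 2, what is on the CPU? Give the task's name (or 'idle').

running at tick 2 = F

t=0: vr[A=0 C=0] → run A
t=1: vr[A=1024/1991 C=0 F=0] → run C
t=2: vr[A=1024/1991 C=1024/655 F=0 G=0] → run F
t=3: vr[A=1024/1991 C=1024/655 F=1024/1991 G=0] → run G
t=4: vr[A=1024/1991 C=1024/655 F=1024/1991 G=1024/2501] → run G
t=5: vr[A=1024/1991 C=1024/655 F=1024/1991 G=2048/2501 H=1024/1991] → run A
t=6: vr[A=2048/1991 C=1024/655 F=1024/1991 G=2048/2501 H=1024/1991] → run F
t=7: vr[A=2048/1991 C=1024/655 F=2048/1991 G=2048/2501 H=1024/1991] → run H
t=8: vr[A=2048/1991 C=1024/655 F=2048/1991 G=2048/2501 H=3015/1991] → run G
t=9: vr[A=2048/1991 C=1024/655 F=2048/1991 G=3072/2501 H=3015/1991] → run A
t=10: vr[A=3072/1991 C=1024/655 F=2048/1991 G=3072/2501 H=3015/1991] → run F
t=11: vr[A=3072/1991 C=1024/655 F=3072/1991 G=3072/2501 H=3015/1991] → run G
t=12: vr[A=3072/1991 C=1024/655 F=3072/1991 G=4096/2501 H=3015/1991] → run H
t=13: vr[A=3072/1991 C=1024/655 F=3072/1991 G=4096/2501 H=5006/1991] → run A
t=14: vr[A=4096/1991 C=1024/655 F=3072/1991 G=4096/2501 H=5006/1991] → run F
t=15: vr[A=4096/1991 C=1024/655 G=4096/2501 H=5006/1991] → run C
t=16: vr[A=4096/1991 C=2048/655 G=4096/2501 H=5006/1991] → run G
t=17: vr[A=4096/1991 C=2048/655 G=5120/2501 H=5006/1991] → run G
t=18: vr[A=4096/1991 C=2048/655 G=6144/2501 H=5006/1991] → run A
t=19: vr[A=5120/1991 C=2048/655 G=6144/2501 H=5006/1991] → run G
t=20: vr[A=5120/1991 C=2048/655 G=7168/2501 H=5006/1991] → run H
t=21: vr[A=5120/1991 C=2048/655 G=7168/2501 H=6997/1991] → run A
t=22: vr[C=2048/655 G=7168/2501 H=6997/1991] → run G
t=23: vr[C=2048/655 H=6997/1991] → run C
t=24: vr[C=3072/655 H=6997/1991] → run H
t=25: vr[C=3072/655 H=8988/1991] → run H
t=26: vr[C=3072/655 H=10979/1991] → run C
t=27: vr[H=10979/1991] → run H
t=28: vr[H=12970/1991] → run H
t=29: vr[H=14961/1991] → run H
t=30: (idle)
t=31: (idle)
t=32: (idle)
t=33: (idle)
t=34: (idle)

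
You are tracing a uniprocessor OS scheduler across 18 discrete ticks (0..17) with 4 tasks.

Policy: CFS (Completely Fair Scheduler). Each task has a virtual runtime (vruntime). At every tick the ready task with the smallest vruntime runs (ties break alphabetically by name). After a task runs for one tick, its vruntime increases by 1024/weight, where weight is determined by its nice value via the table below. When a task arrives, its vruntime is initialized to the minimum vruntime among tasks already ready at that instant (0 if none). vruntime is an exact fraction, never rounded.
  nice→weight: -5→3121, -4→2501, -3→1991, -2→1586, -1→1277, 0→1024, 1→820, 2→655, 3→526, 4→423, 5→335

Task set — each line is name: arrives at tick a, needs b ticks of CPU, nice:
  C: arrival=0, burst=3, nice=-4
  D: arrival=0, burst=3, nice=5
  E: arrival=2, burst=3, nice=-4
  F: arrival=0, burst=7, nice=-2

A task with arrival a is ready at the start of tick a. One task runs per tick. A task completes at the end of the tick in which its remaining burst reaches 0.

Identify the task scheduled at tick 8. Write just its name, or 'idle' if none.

running at tick 8 = E

t=0: vr[C=0 D=0 F=0] → run C
t=1: vr[C=1024/2501 D=0 F=0] → run D
t=2: vr[C=1024/2501 D=1024/335 E=0 F=0] → run E
t=3: vr[C=1024/2501 D=1024/335 E=1024/2501 F=0] → run F
t=4: vr[C=1024/2501 D=1024/335 E=1024/2501 F=512/793] → run C
t=5: vr[C=2048/2501 D=1024/335 E=1024/2501 F=512/793] → run E
t=6: vr[C=2048/2501 D=1024/335 E=2048/2501 F=512/793] → run F
t=7: vr[C=2048/2501 D=1024/335 E=2048/2501 F=1024/793] → run C
t=8: vr[D=1024/335 E=2048/2501 F=1024/793] → run E
t=9: vr[D=1024/335 F=1024/793] → run F
t=10: vr[D=1024/335 F=1536/793] → run F
t=11: vr[D=1024/335 F=2048/793] → run F
t=12: vr[D=1024/335 F=2560/793] → run D
t=13: vr[D=2048/335 F=2560/793] → run F
t=14: vr[D=2048/335 F=3072/793] → run F
t=15: vr[D=2048/335] → run D
t=16: (idle)
t=17: (idle)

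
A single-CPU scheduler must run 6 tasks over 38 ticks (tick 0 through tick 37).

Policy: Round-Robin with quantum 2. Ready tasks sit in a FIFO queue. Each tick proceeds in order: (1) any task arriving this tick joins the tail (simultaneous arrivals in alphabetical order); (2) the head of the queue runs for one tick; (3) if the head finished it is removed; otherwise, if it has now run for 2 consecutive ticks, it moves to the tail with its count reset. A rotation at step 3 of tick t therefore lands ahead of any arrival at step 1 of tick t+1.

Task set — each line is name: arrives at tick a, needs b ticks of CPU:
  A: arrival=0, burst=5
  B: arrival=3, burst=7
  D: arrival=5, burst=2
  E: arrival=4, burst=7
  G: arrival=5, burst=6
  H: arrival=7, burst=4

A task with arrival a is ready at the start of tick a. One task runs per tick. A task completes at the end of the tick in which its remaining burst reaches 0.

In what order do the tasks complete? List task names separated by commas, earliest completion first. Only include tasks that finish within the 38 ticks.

t=0: queue=[A] q_used=0 → run A
t=1: queue=[A] q_used=1 → run A
t=2: queue=[A] q_used=0 → run A
t=3: queue=[A,B] q_used=1 → run A
t=4: queue=[B,A,E] q_used=0 → run B
t=5: queue=[B,A,E,D,G] q_used=1 → run B
t=6: queue=[A,E,D,G,B] q_used=0 → run A
t=7: queue=[E,D,G,B,H] q_used=0 → run E
t=8: queue=[E,D,G,B,H] q_used=1 → run E
t=9: queue=[D,G,B,H,E] q_used=0 → run D
t=10: queue=[D,G,B,H,E] q_used=1 → run D
t=11: queue=[G,B,H,E] q_used=0 → run G
t=12: queue=[G,B,H,E] q_used=1 → run G
t=13: queue=[B,H,E,G] q_used=0 → run B
t=14: queue=[B,H,E,G] q_used=1 → run B
t=15: queue=[H,E,G,B] q_used=0 → run H
t=16: queue=[H,E,G,B] q_used=1 → run H
t=17: queue=[E,G,B,H] q_used=0 → run E
t=18: queue=[E,G,B,H] q_used=1 → run E
t=19: queue=[G,B,H,E] q_used=0 → run G
t=20: queue=[G,B,H,E] q_used=1 → run G
t=21: queue=[B,H,E,G] q_used=0 → run B
t=22: queue=[B,H,E,G] q_used=1 → run B
t=23: queue=[H,E,G,B] q_used=0 → run H
t=24: queue=[H,E,G,B] q_used=1 → run H
t=25: queue=[E,G,B] q_used=0 → run E
t=26: queue=[E,G,B] q_used=1 → run E
t=27: queue=[G,B,E] q_used=0 → run G
t=28: queue=[G,B,E] q_used=1 → run G
t=29: queue=[B,E] q_used=0 → run B
t=30: queue=[E] q_used=0 → run E
t=31: (idle)
t=32: (idle)
t=33: (idle)
t=34: (idle)
t=35: (idle)
t=36: (idle)
t=37: (idle)

completion order = A, D, H, G, B, E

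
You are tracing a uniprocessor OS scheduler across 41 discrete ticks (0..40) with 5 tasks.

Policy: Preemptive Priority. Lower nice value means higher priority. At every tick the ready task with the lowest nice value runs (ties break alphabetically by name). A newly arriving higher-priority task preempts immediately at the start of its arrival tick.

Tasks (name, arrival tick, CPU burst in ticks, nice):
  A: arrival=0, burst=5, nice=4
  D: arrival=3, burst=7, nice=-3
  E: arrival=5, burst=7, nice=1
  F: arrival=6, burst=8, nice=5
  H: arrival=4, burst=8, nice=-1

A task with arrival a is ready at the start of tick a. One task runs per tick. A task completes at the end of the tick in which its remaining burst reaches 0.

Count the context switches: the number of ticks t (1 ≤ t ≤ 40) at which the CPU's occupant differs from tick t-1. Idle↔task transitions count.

context switches = 6

t=0: ready={A} → run A
t=1: ready={A} → run A
t=2: ready={A} → run A
t=3: ready={A,D} → run D
t=4: ready={A,D,H} → run D
t=5: ready={A,D,E,H} → run D
t=6: ready={A,D,E,F,H} → run D
t=7: ready={A,D,E,F,H} → run D
t=8: ready={A,D,E,F,H} → run D
t=9: ready={A,D,E,F,H} → run D
t=10: ready={A,E,F,H} → run H
t=11: ready={A,E,F,H} → run H
t=12: ready={A,E,F,H} → run H
t=13: ready={A,E,F,H} → run H
t=14: ready={A,E,F,H} → run H
t=15: ready={A,E,F,H} → run H
t=16: ready={A,E,F,H} → run H
t=17: ready={A,E,F,H} → run H
t=18: ready={A,E,F} → run E
t=19: ready={A,E,F} → run E
t=20: ready={A,E,F} → run E
t=21: ready={A,E,F} → run E
t=22: ready={A,E,F} → run E
t=23: ready={A,E,F} → run E
t=24: ready={A,E,F} → run E
t=25: ready={A,F} → run A
t=26: ready={A,F} → run A
t=27: ready={F} → run F
t=28: ready={F} → run F
t=29: ready={F} → run F
t=30: ready={F} → run F
t=31: ready={F} → run F
t=32: ready={F} → run F
t=33: ready={F} → run F
t=34: ready={F} → run F
t=35: (idle)
t=36: (idle)
t=37: (idle)
t=38: (idle)
t=39: (idle)
t=40: (idle)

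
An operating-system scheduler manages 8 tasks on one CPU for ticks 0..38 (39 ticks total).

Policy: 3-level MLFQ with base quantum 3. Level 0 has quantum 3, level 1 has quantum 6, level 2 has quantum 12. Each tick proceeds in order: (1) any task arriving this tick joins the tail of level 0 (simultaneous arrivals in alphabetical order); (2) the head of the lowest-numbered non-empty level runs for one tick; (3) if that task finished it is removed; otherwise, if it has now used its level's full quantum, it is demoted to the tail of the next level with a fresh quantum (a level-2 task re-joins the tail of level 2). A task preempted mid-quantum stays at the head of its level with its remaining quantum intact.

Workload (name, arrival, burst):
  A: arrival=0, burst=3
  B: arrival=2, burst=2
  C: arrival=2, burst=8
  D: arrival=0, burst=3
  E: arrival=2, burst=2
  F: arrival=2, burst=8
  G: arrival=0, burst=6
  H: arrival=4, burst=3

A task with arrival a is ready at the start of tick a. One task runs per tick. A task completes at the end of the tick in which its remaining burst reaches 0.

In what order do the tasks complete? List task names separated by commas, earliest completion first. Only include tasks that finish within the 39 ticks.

t=0: L0/L1/L2 = ADG/-/- → run A
t=1: L0/L1/L2 = ADG/-/- → run A
t=2: L0/L1/L2 = ADGBCEF/-/- → run A
t=3: L0/L1/L2 = DGBCEF/-/- → run D
t=4: L0/L1/L2 = DGBCEFH/-/- → run D
t=5: L0/L1/L2 = DGBCEFH/-/- → run D
t=6: L0/L1/L2 = GBCEFH/-/- → run G
t=7: L0/L1/L2 = GBCEFH/-/- → run G
t=8: L0/L1/L2 = GBCEFH/-/- → run G
t=9: L0/L1/L2 = BCEFH/G/- → run B
t=10: L0/L1/L2 = BCEFH/G/- → run B
t=11: L0/L1/L2 = CEFH/G/- → run C
t=12: L0/L1/L2 = CEFH/G/- → run C
t=13: L0/L1/L2 = CEFH/G/- → run C
t=14: L0/L1/L2 = EFH/GC/- → run E
t=15: L0/L1/L2 = EFH/GC/- → run E
t=16: L0/L1/L2 = FH/GC/- → run F
t=17: L0/L1/L2 = FH/GC/- → run F
t=18: L0/L1/L2 = FH/GC/- → run F
t=19: L0/L1/L2 = H/GCF/- → run H
t=20: L0/L1/L2 = H/GCF/- → run H
t=21: L0/L1/L2 = H/GCF/- → run H
t=22: L0/L1/L2 = -/GCF/- → run G
t=23: L0/L1/L2 = -/GCF/- → run G
t=24: L0/L1/L2 = -/GCF/- → run G
t=25: L0/L1/L2 = -/CF/- → run C
t=26: L0/L1/L2 = -/CF/- → run C
t=27: L0/L1/L2 = -/CF/- → run C
t=28: L0/L1/L2 = -/CF/- → run C
t=29: L0/L1/L2 = -/CF/- → run C
t=30: L0/L1/L2 = -/F/- → run F
t=31: L0/L1/L2 = -/F/- → run F
t=32: L0/L1/L2 = -/F/- → run F
t=33: L0/L1/L2 = -/F/- → run F
t=34: L0/L1/L2 = -/F/- → run F
t=35: (idle)
t=36: (idle)
t=37: (idle)
t=38: (idle)

completion order = A, D, B, E, H, G, C, F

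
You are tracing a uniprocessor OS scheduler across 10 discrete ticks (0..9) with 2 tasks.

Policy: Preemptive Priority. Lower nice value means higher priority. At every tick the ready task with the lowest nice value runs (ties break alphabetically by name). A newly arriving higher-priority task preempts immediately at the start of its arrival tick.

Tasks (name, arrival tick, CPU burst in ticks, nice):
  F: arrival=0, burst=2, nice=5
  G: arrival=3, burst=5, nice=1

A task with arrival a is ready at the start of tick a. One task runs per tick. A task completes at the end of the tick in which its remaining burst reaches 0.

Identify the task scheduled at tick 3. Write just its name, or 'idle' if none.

t=0: ready={F} → run F
t=1: ready={F} → run F
t=2: (idle)
t=3: ready={G} → run G
t=4: ready={G} → run G
t=5: ready={G} → run G
t=6: ready={G} → run G
t=7: ready={G} → run G
t=8: (idle)
t=9: (idle)

running at tick 3 = G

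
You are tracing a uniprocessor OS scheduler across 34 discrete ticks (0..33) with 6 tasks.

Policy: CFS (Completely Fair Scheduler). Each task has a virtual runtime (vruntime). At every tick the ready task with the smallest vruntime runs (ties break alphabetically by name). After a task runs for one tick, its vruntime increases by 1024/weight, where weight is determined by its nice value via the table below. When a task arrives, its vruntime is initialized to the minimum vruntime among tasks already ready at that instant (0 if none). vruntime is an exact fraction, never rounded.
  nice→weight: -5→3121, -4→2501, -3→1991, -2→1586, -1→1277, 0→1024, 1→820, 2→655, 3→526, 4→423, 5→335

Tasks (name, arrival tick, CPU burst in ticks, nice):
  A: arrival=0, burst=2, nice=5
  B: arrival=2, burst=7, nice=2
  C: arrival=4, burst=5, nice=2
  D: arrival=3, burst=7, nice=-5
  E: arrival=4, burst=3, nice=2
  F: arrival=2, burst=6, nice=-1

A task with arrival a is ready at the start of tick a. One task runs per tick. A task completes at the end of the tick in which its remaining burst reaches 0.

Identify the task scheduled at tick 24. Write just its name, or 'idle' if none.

t=0: vr[A=0] → run A
t=1: vr[A=1024/335] → run A
t=2: vr[B=0 F=0] → run B
t=3: vr[B=1024/655 D=0 F=0] → run D
t=4: vr[B=1024/655 C=0 D=1024/3121 E=0 F=0] → run C
t=5: vr[B=1024/655 C=1024/655 D=1024/3121 E=0 F=0] → run E
t=6: vr[B=1024/655 C=1024/655 D=1024/3121 E=1024/655 F=0] → run F
t=7: vr[B=1024/655 C=1024/655 D=1024/3121 E=1024/655 F=1024/1277] → run D
t=8: vr[B=1024/655 C=1024/655 D=2048/3121 E=1024/655 F=1024/1277] → run D
t=9: vr[B=1024/655 C=1024/655 D=3072/3121 E=1024/655 F=1024/1277] → run F
t=10: vr[B=1024/655 C=1024/655 D=3072/3121 E=1024/655 F=2048/1277] → run D
t=11: vr[B=1024/655 C=1024/655 D=4096/3121 E=1024/655 F=2048/1277] → run D
t=12: vr[B=1024/655 C=1024/655 D=5120/3121 E=1024/655 F=2048/1277] → run B
t=13: vr[B=2048/655 C=1024/655 D=5120/3121 E=1024/655 F=2048/1277] → run C
t=14: vr[B=2048/655 C=2048/655 D=5120/3121 E=1024/655 F=2048/1277] → run E
t=15: vr[B=2048/655 C=2048/655 D=5120/3121 E=2048/655 F=2048/1277] → run F
t=16: vr[B=2048/655 C=2048/655 D=5120/3121 E=2048/655 F=3072/1277] → run D
t=17: vr[B=2048/655 C=2048/655 D=6144/3121 E=2048/655 F=3072/1277] → run D
t=18: vr[B=2048/655 C=2048/655 E=2048/655 F=3072/1277] → run F
t=19: vr[B=2048/655 C=2048/655 E=2048/655 F=4096/1277] → run B
t=20: vr[B=3072/655 C=2048/655 E=2048/655 F=4096/1277] → run C
t=21: vr[B=3072/655 C=3072/655 E=2048/655 F=4096/1277] → run E
t=22: vr[B=3072/655 C=3072/655 F=4096/1277] → run F
t=23: vr[B=3072/655 C=3072/655 F=5120/1277] → run F
t=24: vr[B=3072/655 C=3072/655] → run B
t=25: vr[B=4096/655 C=3072/655] → run C
t=26: vr[B=4096/655 C=4096/655] → run B
t=27: vr[B=1024/131 C=4096/655] → run C
t=28: vr[B=1024/131] → run B
t=29: vr[B=6144/655] → run B
t=30: (idle)
t=31: (idle)
t=32: (idle)
t=33: (idle)

running at tick 24 = B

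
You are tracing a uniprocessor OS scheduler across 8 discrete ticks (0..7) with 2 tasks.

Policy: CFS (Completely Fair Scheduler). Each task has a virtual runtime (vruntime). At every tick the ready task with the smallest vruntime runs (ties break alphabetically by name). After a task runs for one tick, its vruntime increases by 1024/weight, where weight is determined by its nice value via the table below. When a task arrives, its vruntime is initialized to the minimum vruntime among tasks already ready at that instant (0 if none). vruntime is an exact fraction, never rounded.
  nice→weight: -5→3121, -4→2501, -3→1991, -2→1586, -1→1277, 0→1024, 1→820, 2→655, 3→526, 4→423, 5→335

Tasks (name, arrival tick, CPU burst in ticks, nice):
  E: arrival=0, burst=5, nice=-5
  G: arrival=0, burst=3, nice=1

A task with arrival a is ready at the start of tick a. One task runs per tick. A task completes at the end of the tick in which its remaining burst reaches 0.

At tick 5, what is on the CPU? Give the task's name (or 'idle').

running at tick 5 = G

t=0: vr[E=0 G=0] → run E
t=1: vr[E=1024/3121 G=0] → run G
t=2: vr[E=1024/3121 G=256/205] → run E
t=3: vr[E=2048/3121 G=256/205] → run E
t=4: vr[E=3072/3121 G=256/205] → run E
t=5: vr[E=4096/3121 G=256/205] → run G
t=6: vr[E=4096/3121 G=512/205] → run E
t=7: vr[G=512/205] → run G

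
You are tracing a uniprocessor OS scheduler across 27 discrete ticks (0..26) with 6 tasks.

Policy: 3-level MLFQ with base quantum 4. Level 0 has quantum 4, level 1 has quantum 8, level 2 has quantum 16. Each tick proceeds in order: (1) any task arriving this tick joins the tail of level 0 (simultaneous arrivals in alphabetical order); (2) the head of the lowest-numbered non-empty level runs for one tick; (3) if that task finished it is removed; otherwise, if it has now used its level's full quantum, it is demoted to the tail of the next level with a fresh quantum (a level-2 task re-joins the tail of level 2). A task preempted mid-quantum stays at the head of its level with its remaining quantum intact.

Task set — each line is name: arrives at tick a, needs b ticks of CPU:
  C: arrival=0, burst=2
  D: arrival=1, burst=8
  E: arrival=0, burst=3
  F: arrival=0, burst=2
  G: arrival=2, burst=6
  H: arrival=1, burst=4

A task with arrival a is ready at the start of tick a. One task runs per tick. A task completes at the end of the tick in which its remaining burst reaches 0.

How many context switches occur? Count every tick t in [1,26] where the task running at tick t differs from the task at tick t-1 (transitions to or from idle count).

t=0: L0/L1/L2 = CEF/-/- → run C
t=1: L0/L1/L2 = CEFDH/-/- → run C
t=2: L0/L1/L2 = EFDHG/-/- → run E
t=3: L0/L1/L2 = EFDHG/-/- → run E
t=4: L0/L1/L2 = EFDHG/-/- → run E
t=5: L0/L1/L2 = FDHG/-/- → run F
t=6: L0/L1/L2 = FDHG/-/- → run F
t=7: L0/L1/L2 = DHG/-/- → run D
t=8: L0/L1/L2 = DHG/-/- → run D
t=9: L0/L1/L2 = DHG/-/- → run D
t=10: L0/L1/L2 = DHG/-/- → run D
t=11: L0/L1/L2 = HG/D/- → run H
t=12: L0/L1/L2 = HG/D/- → run H
t=13: L0/L1/L2 = HG/D/- → run H
t=14: L0/L1/L2 = HG/D/- → run H
t=15: L0/L1/L2 = G/D/- → run G
t=16: L0/L1/L2 = G/D/- → run G
t=17: L0/L1/L2 = G/D/- → run G
t=18: L0/L1/L2 = G/D/- → run G
t=19: L0/L1/L2 = -/DG/- → run D
t=20: L0/L1/L2 = -/DG/- → run D
t=21: L0/L1/L2 = -/DG/- → run D
t=22: L0/L1/L2 = -/DG/- → run D
t=23: L0/L1/L2 = -/G/- → run G
t=24: L0/L1/L2 = -/G/- → run G
t=25: (idle)
t=26: (idle)

context switches = 8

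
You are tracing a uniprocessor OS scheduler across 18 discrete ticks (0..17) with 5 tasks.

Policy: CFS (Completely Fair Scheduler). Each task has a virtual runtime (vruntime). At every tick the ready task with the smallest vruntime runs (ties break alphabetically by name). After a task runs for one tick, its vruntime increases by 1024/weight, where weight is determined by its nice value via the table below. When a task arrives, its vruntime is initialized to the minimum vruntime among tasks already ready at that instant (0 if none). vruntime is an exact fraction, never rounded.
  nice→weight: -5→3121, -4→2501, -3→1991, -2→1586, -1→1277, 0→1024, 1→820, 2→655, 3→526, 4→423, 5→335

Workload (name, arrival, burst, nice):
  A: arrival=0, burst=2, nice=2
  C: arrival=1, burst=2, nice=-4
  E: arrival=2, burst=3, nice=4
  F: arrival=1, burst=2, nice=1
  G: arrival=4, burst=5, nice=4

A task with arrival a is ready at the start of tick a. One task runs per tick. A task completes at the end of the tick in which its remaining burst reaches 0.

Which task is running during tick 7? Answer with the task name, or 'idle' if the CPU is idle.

running at tick 7 = F

t=0: vr[A=0] → run A
t=1: vr[A=1024/655 C=1024/655 F=1024/655] → run A
t=2: vr[C=1024/655 E=1024/655 F=1024/655] → run C
t=3: vr[C=3231744/1638155 E=1024/655 F=1024/655] → run E
t=4: vr[C=3231744/1638155 E=1103872/277065 F=1024/655 G=1024/655] → run F
t=5: vr[C=3231744/1638155 E=1103872/277065 F=15104/5371 G=1024/655] → run G
t=6: vr[C=3231744/1638155 E=1103872/277065 F=15104/5371 G=1103872/277065] → run C
t=7: vr[E=1103872/277065 F=15104/5371 G=1103872/277065] → run F
t=8: vr[E=1103872/277065 G=1103872/277065] → run E
t=9: vr[E=1774592/277065 G=1103872/277065] → run G
t=10: vr[E=1774592/277065 G=1774592/277065] → run E
t=11: vr[G=1774592/277065] → run G
t=12: vr[G=815104/92355] → run G
t=13: vr[G=3116032/277065] → run G
t=14: (idle)
t=15: (idle)
t=16: (idle)
t=17: (idle)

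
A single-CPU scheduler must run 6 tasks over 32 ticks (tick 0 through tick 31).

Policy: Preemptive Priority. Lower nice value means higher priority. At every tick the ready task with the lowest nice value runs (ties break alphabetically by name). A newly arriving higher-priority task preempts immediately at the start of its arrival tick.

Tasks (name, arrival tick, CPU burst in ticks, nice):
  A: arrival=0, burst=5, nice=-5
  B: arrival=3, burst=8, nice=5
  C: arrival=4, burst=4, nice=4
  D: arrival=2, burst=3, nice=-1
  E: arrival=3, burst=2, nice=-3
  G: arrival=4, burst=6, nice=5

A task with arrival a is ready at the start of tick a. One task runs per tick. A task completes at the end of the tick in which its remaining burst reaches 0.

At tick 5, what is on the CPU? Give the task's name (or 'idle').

t=0: ready={A} → run A
t=1: ready={A} → run A
t=2: ready={A,D} → run A
t=3: ready={A,B,D,E} → run A
t=4: ready={A,B,C,D,E,G} → run A
t=5: ready={B,C,D,E,G} → run E
t=6: ready={B,C,D,E,G} → run E
t=7: ready={B,C,D,G} → run D
t=8: ready={B,C,D,G} → run D
t=9: ready={B,C,D,G} → run D
t=10: ready={B,C,G} → run C
t=11: ready={B,C,G} → run C
t=12: ready={B,C,G} → run C
t=13: ready={B,C,G} → run C
t=14: ready={B,G} → run B
t=15: ready={B,G} → run B
t=16: ready={B,G} → run B
t=17: ready={B,G} → run B
t=18: ready={B,G} → run B
t=19: ready={B,G} → run B
t=20: ready={B,G} → run B
t=21: ready={B,G} → run B
t=22: ready={G} → run G
t=23: ready={G} → run G
t=24: ready={G} → run G
t=25: ready={G} → run G
t=26: ready={G} → run G
t=27: ready={G} → run G
t=28: (idle)
t=29: (idle)
t=30: (idle)
t=31: (idle)

running at tick 5 = E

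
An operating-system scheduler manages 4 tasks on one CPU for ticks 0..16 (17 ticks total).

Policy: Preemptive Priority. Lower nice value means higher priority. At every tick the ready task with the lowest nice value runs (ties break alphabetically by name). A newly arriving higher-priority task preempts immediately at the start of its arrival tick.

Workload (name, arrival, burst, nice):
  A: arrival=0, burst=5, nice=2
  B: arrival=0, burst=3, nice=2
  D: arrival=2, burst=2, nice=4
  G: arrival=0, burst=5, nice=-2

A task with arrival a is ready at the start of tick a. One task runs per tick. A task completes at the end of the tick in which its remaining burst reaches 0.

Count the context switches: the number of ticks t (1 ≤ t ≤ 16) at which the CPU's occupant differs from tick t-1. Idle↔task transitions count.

context switches = 4

t=0: ready={A,B,G} → run G
t=1: ready={A,B,G} → run G
t=2: ready={A,B,D,G} → run G
t=3: ready={A,B,D,G} → run G
t=4: ready={A,B,D,G} → run G
t=5: ready={A,B,D} → run A
t=6: ready={A,B,D} → run A
t=7: ready={A,B,D} → run A
t=8: ready={A,B,D} → run A
t=9: ready={A,B,D} → run A
t=10: ready={B,D} → run B
t=11: ready={B,D} → run B
t=12: ready={B,D} → run B
t=13: ready={D} → run D
t=14: ready={D} → run D
t=15: (idle)
t=16: (idle)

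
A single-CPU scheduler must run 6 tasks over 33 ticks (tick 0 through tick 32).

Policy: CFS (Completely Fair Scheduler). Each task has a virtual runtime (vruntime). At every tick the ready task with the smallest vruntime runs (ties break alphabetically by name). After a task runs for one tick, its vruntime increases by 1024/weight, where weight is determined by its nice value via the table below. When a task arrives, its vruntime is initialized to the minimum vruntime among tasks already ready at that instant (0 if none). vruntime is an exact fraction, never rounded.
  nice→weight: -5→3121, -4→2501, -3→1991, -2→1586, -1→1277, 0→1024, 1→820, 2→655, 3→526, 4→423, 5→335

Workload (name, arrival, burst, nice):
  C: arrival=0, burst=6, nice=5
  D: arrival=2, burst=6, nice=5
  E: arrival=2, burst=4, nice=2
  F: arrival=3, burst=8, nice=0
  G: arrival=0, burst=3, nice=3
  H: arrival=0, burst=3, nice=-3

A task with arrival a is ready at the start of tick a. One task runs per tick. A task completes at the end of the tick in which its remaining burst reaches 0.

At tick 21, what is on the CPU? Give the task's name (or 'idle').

running at tick 21 = C

t=0: vr[C=0 G=0 H=0] → run C
t=1: vr[C=1024/335 G=0 H=0] → run G
t=2: vr[C=1024/335 D=0 E=0 G=512/263 H=0] → run D
t=3: vr[C=1024/335 D=1024/335 E=0 F=0 G=512/263 H=0] → run E
t=4: vr[C=1024/335 D=1024/335 E=1024/655 F=0 G=512/263 H=0] → run F
t=5: vr[C=1024/335 D=1024/335 E=1024/655 F=1 G=512/263 H=0] → run H
t=6: vr[C=1024/335 D=1024/335 E=1024/655 F=1 G=512/263 H=1024/1991] → run H
t=7: vr[C=1024/335 D=1024/335 E=1024/655 F=1 G=512/263 H=2048/1991] → run F
t=8: vr[C=1024/335 D=1024/335 E=1024/655 F=2 G=512/263 H=2048/1991] → run H
t=9: vr[C=1024/335 D=1024/335 E=1024/655 F=2 G=512/263] → run E
t=10: vr[C=1024/335 D=1024/335 E=2048/655 F=2 G=512/263] → run G
t=11: vr[C=1024/335 D=1024/335 E=2048/655 F=2 G=1024/263] → run F
t=12: vr[C=1024/335 D=1024/335 E=2048/655 F=3 G=1024/263] → run F
t=13: vr[C=1024/335 D=1024/335 E=2048/655 F=4 G=1024/263] → run C
t=14: vr[C=2048/335 D=1024/335 E=2048/655 F=4 G=1024/263] → run D
t=15: vr[C=2048/335 D=2048/335 E=2048/655 F=4 G=1024/263] → run E
t=16: vr[C=2048/335 D=2048/335 E=3072/655 F=4 G=1024/263] → run G
t=17: vr[C=2048/335 D=2048/335 E=3072/655 F=4] → run F
t=18: vr[C=2048/335 D=2048/335 E=3072/655 F=5] → run E
t=19: vr[C=2048/335 D=2048/335 F=5] → run F
t=20: vr[C=2048/335 D=2048/335 F=6] → run F
t=21: vr[C=2048/335 D=2048/335 F=7] → run C
t=22: vr[C=3072/335 D=2048/335 F=7] → run D
t=23: vr[C=3072/335 D=3072/335 F=7] → run F
t=24: vr[C=3072/335 D=3072/335] → run C
t=25: vr[C=4096/335 D=3072/335] → run D
t=26: vr[C=4096/335 D=4096/335] → run C
t=27: vr[C=1024/67 D=4096/335] → run D
t=28: vr[C=1024/67 D=1024/67] → run C
t=29: vr[D=1024/67] → run D
t=30: (idle)
t=31: (idle)
t=32: (idle)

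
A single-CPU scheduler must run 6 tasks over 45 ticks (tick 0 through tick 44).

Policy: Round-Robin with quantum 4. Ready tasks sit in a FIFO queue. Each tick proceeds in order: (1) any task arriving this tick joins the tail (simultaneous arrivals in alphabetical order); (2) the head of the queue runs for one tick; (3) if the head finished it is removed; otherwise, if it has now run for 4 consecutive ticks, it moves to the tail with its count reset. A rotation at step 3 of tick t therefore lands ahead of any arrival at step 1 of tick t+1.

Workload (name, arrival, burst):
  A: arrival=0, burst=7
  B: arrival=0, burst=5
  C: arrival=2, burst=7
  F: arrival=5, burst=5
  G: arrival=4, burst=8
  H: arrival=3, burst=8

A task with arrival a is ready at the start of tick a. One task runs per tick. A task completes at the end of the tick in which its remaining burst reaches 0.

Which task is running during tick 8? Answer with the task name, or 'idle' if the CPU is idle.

running at tick 8 = C

t=0: queue=[A,B] q_used=0 → run A
t=1: queue=[A,B] q_used=1 → run A
t=2: queue=[A,B,C] q_used=2 → run A
t=3: queue=[A,B,C,H] q_used=3 → run A
t=4: queue=[B,C,H,A,G] q_used=0 → run B
t=5: queue=[B,C,H,A,G,F] q_used=1 → run B
t=6: queue=[B,C,H,A,G,F] q_used=2 → run B
t=7: queue=[B,C,H,A,G,F] q_used=3 → run B
t=8: queue=[C,H,A,G,F,B] q_used=0 → run C
t=9: queue=[C,H,A,G,F,B] q_used=1 → run C
t=10: queue=[C,H,A,G,F,B] q_used=2 → run C
t=11: queue=[C,H,A,G,F,B] q_used=3 → run C
t=12: queue=[H,A,G,F,B,C] q_used=0 → run H
t=13: queue=[H,A,G,F,B,C] q_used=1 → run H
t=14: queue=[H,A,G,F,B,C] q_used=2 → run H
t=15: queue=[H,A,G,F,B,C] q_used=3 → run H
t=16: queue=[A,G,F,B,C,H] q_used=0 → run A
t=17: queue=[A,G,F,B,C,H] q_used=1 → run A
t=18: queue=[A,G,F,B,C,H] q_used=2 → run A
t=19: queue=[G,F,B,C,H] q_used=0 → run G
t=20: queue=[G,F,B,C,H] q_used=1 → run G
t=21: queue=[G,F,B,C,H] q_used=2 → run G
t=22: queue=[G,F,B,C,H] q_used=3 → run G
t=23: queue=[F,B,C,H,G] q_used=0 → run F
t=24: queue=[F,B,C,H,G] q_used=1 → run F
t=25: queue=[F,B,C,H,G] q_used=2 → run F
t=26: queue=[F,B,C,H,G] q_used=3 → run F
t=27: queue=[B,C,H,G,F] q_used=0 → run B
t=28: queue=[C,H,G,F] q_used=0 → run C
t=29: queue=[C,H,G,F] q_used=1 → run C
t=30: queue=[C,H,G,F] q_used=2 → run C
t=31: queue=[H,G,F] q_used=0 → run H
t=32: queue=[H,G,F] q_used=1 → run H
t=33: queue=[H,G,F] q_used=2 → run H
t=34: queue=[H,G,F] q_used=3 → run H
t=35: queue=[G,F] q_used=0 → run G
t=36: queue=[G,F] q_used=1 → run G
t=37: queue=[G,F] q_used=2 → run G
t=38: queue=[G,F] q_used=3 → run G
t=39: queue=[F] q_used=0 → run F
t=40: (idle)
t=41: (idle)
t=42: (idle)
t=43: (idle)
t=44: (idle)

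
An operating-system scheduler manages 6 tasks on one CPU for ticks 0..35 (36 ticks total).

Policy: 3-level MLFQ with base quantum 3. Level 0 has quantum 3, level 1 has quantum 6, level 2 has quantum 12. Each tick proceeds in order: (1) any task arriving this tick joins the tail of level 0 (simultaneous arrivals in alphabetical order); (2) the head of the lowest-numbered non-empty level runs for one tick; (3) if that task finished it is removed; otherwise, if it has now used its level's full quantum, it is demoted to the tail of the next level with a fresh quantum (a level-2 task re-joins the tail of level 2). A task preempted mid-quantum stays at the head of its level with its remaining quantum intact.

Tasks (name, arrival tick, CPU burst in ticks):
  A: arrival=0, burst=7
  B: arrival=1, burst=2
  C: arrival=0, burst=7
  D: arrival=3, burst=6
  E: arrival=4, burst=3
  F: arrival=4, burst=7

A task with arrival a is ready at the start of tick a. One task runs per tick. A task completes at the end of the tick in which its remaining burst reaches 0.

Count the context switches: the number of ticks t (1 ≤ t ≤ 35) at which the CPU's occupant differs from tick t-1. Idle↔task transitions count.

t=0: L0/L1/L2 = AC/-/- → run A
t=1: L0/L1/L2 = ACB/-/- → run A
t=2: L0/L1/L2 = ACB/-/- → run A
t=3: L0/L1/L2 = CBD/A/- → run C
t=4: L0/L1/L2 = CBDEF/A/- → run C
t=5: L0/L1/L2 = CBDEF/A/- → run C
t=6: L0/L1/L2 = BDEF/AC/- → run B
t=7: L0/L1/L2 = BDEF/AC/- → run B
t=8: L0/L1/L2 = DEF/AC/- → run D
t=9: L0/L1/L2 = DEF/AC/- → run D
t=10: L0/L1/L2 = DEF/AC/- → run D
t=11: L0/L1/L2 = EF/ACD/- → run E
t=12: L0/L1/L2 = EF/ACD/- → run E
t=13: L0/L1/L2 = EF/ACD/- → run E
t=14: L0/L1/L2 = F/ACD/- → run F
t=15: L0/L1/L2 = F/ACD/- → run F
t=16: L0/L1/L2 = F/ACD/- → run F
t=17: L0/L1/L2 = -/ACDF/- → run A
t=18: L0/L1/L2 = -/ACDF/- → run A
t=19: L0/L1/L2 = -/ACDF/- → run A
t=20: L0/L1/L2 = -/ACDF/- → run A
t=21: L0/L1/L2 = -/CDF/- → run C
t=22: L0/L1/L2 = -/CDF/- → run C
t=23: L0/L1/L2 = -/CDF/- → run C
t=24: L0/L1/L2 = -/CDF/- → run C
t=25: L0/L1/L2 = -/DF/- → run D
t=26: L0/L1/L2 = -/DF/- → run D
t=27: L0/L1/L2 = -/DF/- → run D
t=28: L0/L1/L2 = -/F/- → run F
t=29: L0/L1/L2 = -/F/- → run F
t=30: L0/L1/L2 = -/F/- → run F
t=31: L0/L1/L2 = -/F/- → run F
t=32: (idle)
t=33: (idle)
t=34: (idle)
t=35: (idle)

context switches = 10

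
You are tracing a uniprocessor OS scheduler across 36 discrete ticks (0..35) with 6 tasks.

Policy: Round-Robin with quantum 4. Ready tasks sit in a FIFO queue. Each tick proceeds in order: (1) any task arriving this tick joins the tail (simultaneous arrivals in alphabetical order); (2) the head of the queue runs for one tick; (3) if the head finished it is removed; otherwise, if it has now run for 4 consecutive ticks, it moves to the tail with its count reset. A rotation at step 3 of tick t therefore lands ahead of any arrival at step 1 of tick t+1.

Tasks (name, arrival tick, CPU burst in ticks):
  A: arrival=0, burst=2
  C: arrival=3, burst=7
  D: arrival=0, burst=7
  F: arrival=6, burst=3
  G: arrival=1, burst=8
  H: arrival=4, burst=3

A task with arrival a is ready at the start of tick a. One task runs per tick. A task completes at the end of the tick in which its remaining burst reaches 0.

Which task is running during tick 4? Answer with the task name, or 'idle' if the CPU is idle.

t=0: queue=[A,D] q_used=0 → run A
t=1: queue=[A,D,G] q_used=1 → run A
t=2: queue=[D,G] q_used=0 → run D
t=3: queue=[D,G,C] q_used=1 → run D
t=4: queue=[D,G,C,H] q_used=2 → run D
t=5: queue=[D,G,C,H] q_used=3 → run D
t=6: queue=[G,C,H,D,F] q_used=0 → run G
t=7: queue=[G,C,H,D,F] q_used=1 → run G
t=8: queue=[G,C,H,D,F] q_used=2 → run G
t=9: queue=[G,C,H,D,F] q_used=3 → run G
t=10: queue=[C,H,D,F,G] q_used=0 → run C
t=11: queue=[C,H,D,F,G] q_used=1 → run C
t=12: queue=[C,H,D,F,G] q_used=2 → run C
t=13: queue=[C,H,D,F,G] q_used=3 → run C
t=14: queue=[H,D,F,G,C] q_used=0 → run H
t=15: queue=[H,D,F,G,C] q_used=1 → run H
t=16: queue=[H,D,F,G,C] q_used=2 → run H
t=17: queue=[D,F,G,C] q_used=0 → run D
t=18: queue=[D,F,G,C] q_used=1 → run D
t=19: queue=[D,F,G,C] q_used=2 → run D
t=20: queue=[F,G,C] q_used=0 → run F
t=21: queue=[F,G,C] q_used=1 → run F
t=22: queue=[F,G,C] q_used=2 → run F
t=23: queue=[G,C] q_used=0 → run G
t=24: queue=[G,C] q_used=1 → run G
t=25: queue=[G,C] q_used=2 → run G
t=26: queue=[G,C] q_used=3 → run G
t=27: queue=[C] q_used=0 → run C
t=28: queue=[C] q_used=1 → run C
t=29: queue=[C] q_used=2 → run C
t=30: (idle)
t=31: (idle)
t=32: (idle)
t=33: (idle)
t=34: (idle)
t=35: (idle)

running at tick 4 = D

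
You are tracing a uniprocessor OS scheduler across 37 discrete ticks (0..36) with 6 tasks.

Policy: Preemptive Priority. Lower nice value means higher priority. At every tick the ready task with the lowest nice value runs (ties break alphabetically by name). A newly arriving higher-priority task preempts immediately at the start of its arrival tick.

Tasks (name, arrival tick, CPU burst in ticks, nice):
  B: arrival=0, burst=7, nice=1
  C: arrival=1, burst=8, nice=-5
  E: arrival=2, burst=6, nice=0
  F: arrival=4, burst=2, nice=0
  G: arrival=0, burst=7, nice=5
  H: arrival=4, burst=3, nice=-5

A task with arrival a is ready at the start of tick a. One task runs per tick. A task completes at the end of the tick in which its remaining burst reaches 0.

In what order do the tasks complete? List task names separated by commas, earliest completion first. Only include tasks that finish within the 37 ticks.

t=0: ready={B,G} → run B
t=1: ready={B,C,G} → run C
t=2: ready={B,C,E,G} → run C
t=3: ready={B,C,E,G} → run C
t=4: ready={B,C,E,F,G,H} → run C
t=5: ready={B,C,E,F,G,H} → run C
t=6: ready={B,C,E,F,G,H} → run C
t=7: ready={B,C,E,F,G,H} → run C
t=8: ready={B,C,E,F,G,H} → run C
t=9: ready={B,E,F,G,H} → run H
t=10: ready={B,E,F,G,H} → run H
t=11: ready={B,E,F,G,H} → run H
t=12: ready={B,E,F,G} → run E
t=13: ready={B,E,F,G} → run E
t=14: ready={B,E,F,G} → run E
t=15: ready={B,E,F,G} → run E
t=16: ready={B,E,F,G} → run E
t=17: ready={B,E,F,G} → run E
t=18: ready={B,F,G} → run F
t=19: ready={B,F,G} → run F
t=20: ready={B,G} → run B
t=21: ready={B,G} → run B
t=22: ready={B,G} → run B
t=23: ready={B,G} → run B
t=24: ready={B,G} → run B
t=25: ready={B,G} → run B
t=26: ready={G} → run G
t=27: ready={G} → run G
t=28: ready={G} → run G
t=29: ready={G} → run G
t=30: ready={G} → run G
t=31: ready={G} → run G
t=32: ready={G} → run G
t=33: (idle)
t=34: (idle)
t=35: (idle)
t=36: (idle)

completion order = C, H, E, F, B, G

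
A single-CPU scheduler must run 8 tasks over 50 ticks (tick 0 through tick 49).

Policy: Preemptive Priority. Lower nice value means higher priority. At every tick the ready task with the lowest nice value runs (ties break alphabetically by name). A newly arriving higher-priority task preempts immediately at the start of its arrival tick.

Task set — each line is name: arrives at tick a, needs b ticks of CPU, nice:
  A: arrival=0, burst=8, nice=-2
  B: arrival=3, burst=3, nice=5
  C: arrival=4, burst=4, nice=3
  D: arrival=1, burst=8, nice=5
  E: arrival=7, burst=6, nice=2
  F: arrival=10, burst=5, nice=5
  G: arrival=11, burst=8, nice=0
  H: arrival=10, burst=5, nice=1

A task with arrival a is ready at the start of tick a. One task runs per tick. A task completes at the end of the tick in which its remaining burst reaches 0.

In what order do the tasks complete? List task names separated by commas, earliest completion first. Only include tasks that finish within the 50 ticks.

t=0: ready={A} → run A
t=1: ready={A,D} → run A
t=2: ready={A,D} → run A
t=3: ready={A,B,D} → run A
t=4: ready={A,B,C,D} → run A
t=5: ready={A,B,C,D} → run A
t=6: ready={A,B,C,D} → run A
t=7: ready={A,B,C,D,E} → run A
t=8: ready={B,C,D,E} → run E
t=9: ready={B,C,D,E} → run E
t=10: ready={B,C,D,E,F,H} → run H
t=11: ready={B,C,D,E,F,G,H} → run G
t=12: ready={B,C,D,E,F,G,H} → run G
t=13: ready={B,C,D,E,F,G,H} → run G
t=14: ready={B,C,D,E,F,G,H} → run G
t=15: ready={B,C,D,E,F,G,H} → run G
t=16: ready={B,C,D,E,F,G,H} → run G
t=17: ready={B,C,D,E,F,G,H} → run G
t=18: ready={B,C,D,E,F,G,H} → run G
t=19: ready={B,C,D,E,F,H} → run H
t=20: ready={B,C,D,E,F,H} → run H
t=21: ready={B,C,D,E,F,H} → run H
t=22: ready={B,C,D,E,F,H} → run H
t=23: ready={B,C,D,E,F} → run E
t=24: ready={B,C,D,E,F} → run E
t=25: ready={B,C,D,E,F} → run E
t=26: ready={B,C,D,E,F} → run E
t=27: ready={B,C,D,F} → run C
t=28: ready={B,C,D,F} → run C
t=29: ready={B,C,D,F} → run C
t=30: ready={B,C,D,F} → run C
t=31: ready={B,D,F} → run B
t=32: ready={B,D,F} → run B
t=33: ready={B,D,F} → run B
t=34: ready={D,F} → run D
t=35: ready={D,F} → run D
t=36: ready={D,F} → run D
t=37: ready={D,F} → run D
t=38: ready={D,F} → run D
t=39: ready={D,F} → run D
t=40: ready={D,F} → run D
t=41: ready={D,F} → run D
t=42: ready={F} → run F
t=43: ready={F} → run F
t=44: ready={F} → run F
t=45: ready={F} → run F
t=46: ready={F} → run F
t=47: (idle)
t=48: (idle)
t=49: (idle)

completion order = A, G, H, E, C, B, D, F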